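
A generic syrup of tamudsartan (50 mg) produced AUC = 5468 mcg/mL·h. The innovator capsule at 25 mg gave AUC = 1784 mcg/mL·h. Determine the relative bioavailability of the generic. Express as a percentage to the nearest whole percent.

F_rel = 153%

F_rel = (AUC_test/D_test) / (AUC_ref/D_ref)
      = (5468/50) / (1784/25)
      = 109.36 / 71.36 = 1.5325 = 153.25%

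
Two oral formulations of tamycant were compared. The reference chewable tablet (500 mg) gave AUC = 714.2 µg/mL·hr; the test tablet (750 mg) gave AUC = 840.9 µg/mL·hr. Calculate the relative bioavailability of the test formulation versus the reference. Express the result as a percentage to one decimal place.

F_rel = (AUC_test/D_test) / (AUC_ref/D_ref)
      = (840.9/750) / (714.2/500)
      = 1.1212 / 1.4284 = 0.7849 = 78.49%

F_rel = 78.5%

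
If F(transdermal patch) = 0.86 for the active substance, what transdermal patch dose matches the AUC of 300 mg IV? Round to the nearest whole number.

D_transdermal = 349 mg

For equal systemic exposure: F × D_ev = D_iv
D_ev = D_iv / F = 300 / 0.86 = 348.837 mg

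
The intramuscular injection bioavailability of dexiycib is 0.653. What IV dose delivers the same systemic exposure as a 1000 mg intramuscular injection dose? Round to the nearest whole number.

Systemic exposure from an extravascular dose = F × D_ev, so the equivalent IV dose is F × D_ev.
D_iv = F × D_ev = 0.653 × 1000 = 653 mg

D_iv = 653 mg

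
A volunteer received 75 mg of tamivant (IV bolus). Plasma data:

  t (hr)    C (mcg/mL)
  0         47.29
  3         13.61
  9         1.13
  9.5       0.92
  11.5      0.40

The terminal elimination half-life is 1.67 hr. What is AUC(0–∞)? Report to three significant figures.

Trapezoidal AUC_0→11.5:
  [0→3]: (47.29+13.61)/2 × 3 = 91.35
  [3→9]: (13.61+1.13)/2 × 6 = 44.22
  [9→9.5]: (1.13+0.92)/2 × 0.5 = 0.5125
  [9.5→11.5]: (0.92+0.40)/2 × 2 = 1.32
  Sum = 137.4025 mcg/mL·hr
k_e = ln2 / t½ = 0.693147 / 1.67 = 0.4151 hr^-1
Extrapolated tail: C_last / k_e = 0.40 / 0.4151 = 0.964
AUC_0→∞ = 137.4025 + 0.964 = 138.3665 mcg/mL·hr

AUC = 138 mcg/mL·hr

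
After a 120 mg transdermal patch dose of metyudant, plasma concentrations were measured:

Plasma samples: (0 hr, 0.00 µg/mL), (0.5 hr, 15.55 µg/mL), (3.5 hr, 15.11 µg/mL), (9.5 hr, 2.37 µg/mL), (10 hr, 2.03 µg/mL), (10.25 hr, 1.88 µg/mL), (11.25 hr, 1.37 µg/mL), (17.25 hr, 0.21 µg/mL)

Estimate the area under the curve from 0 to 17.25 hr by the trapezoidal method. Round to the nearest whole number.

AUC = 110 µg/mL·hr

Trapezoidal AUC_0→17.25:
  [0→0.5]: (0.00+15.55)/2 × 0.5 = 3.8875
  [0.5→3.5]: (15.55+15.11)/2 × 3 = 45.99
  [3.5→9.5]: (15.11+2.37)/2 × 6 = 52.44
  [9.5→10]: (2.37+2.03)/2 × 0.5 = 1.1
  [10→10.25]: (2.03+1.88)/2 × 0.25 = 0.48875
  [10.25→11.25]: (1.88+1.37)/2 × 1 = 1.625
  [11.25→17.25]: (1.37+0.21)/2 × 6 = 4.74
  Sum = 110.27125 µg/mL·hr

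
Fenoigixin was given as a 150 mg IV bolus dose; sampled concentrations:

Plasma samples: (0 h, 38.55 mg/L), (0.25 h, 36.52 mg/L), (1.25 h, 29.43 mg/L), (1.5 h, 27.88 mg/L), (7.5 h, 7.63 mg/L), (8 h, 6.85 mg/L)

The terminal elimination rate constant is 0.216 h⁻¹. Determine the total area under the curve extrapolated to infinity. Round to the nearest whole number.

AUC = 191 mg/L·h

Trapezoidal AUC_0→8:
  [0→0.25]: (38.55+36.52)/2 × 0.25 = 9.38375
  [0.25→1.25]: (36.52+29.43)/2 × 1 = 32.975
  [1.25→1.5]: (29.43+27.88)/2 × 0.25 = 7.16375
  [1.5→7.5]: (27.88+7.63)/2 × 6 = 106.53
  [7.5→8]: (7.63+6.85)/2 × 0.5 = 3.62
  Sum = 159.6725 mg/L·h
Extrapolated tail: C_last / k_e = 6.85 / 0.216 = 31.713
AUC_0→∞ = 159.6725 + 31.713 = 191.3855 mg/L·h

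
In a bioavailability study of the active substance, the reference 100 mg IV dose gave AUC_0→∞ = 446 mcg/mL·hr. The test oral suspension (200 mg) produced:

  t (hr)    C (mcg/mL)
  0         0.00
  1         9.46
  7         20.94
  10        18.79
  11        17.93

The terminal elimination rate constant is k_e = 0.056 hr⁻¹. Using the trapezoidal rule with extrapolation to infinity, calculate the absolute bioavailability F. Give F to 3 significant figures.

F = 0.554

Trapezoidal AUC_0→11 (oral suspension):
  [0→1]: (0.00+9.46)/2 × 1 = 4.73
  [1→7]: (9.46+20.94)/2 × 6 = 91.2
  [7→10]: (20.94+18.79)/2 × 3 = 59.595
  [10→11]: (18.79+17.93)/2 × 1 = 18.36
  Sum = 173.885 mcg/mL·hr
Tail: C_last/k_e = 17.93/0.056 = 320.179
AUC_0→∞ (oral suspension) = 173.885 + 320.179 = 494.064 mcg/mL·hr
F = (AUC_ev/D_ev)/(AUC_iv/D_iv) = (494.064/200)/(446/100) = 2.47032/4.46 = 0.5539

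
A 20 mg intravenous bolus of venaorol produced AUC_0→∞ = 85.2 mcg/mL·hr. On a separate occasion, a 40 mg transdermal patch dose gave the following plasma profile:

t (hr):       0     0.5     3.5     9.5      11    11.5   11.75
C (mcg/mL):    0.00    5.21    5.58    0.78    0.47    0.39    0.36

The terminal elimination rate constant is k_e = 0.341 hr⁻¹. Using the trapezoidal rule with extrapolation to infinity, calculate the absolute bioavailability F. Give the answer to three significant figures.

F = 0.228

Trapezoidal AUC_0→11.75 (transdermal patch):
  [0→0.5]: (0.00+5.21)/2 × 0.5 = 1.3025
  [0.5→3.5]: (5.21+5.58)/2 × 3 = 16.185
  [3.5→9.5]: (5.58+0.78)/2 × 6 = 19.08
  [9.5→11]: (0.78+0.47)/2 × 1.5 = 0.9375
  [11→11.5]: (0.47+0.39)/2 × 0.5 = 0.215
  [11.5→11.75]: (0.39+0.36)/2 × 0.25 = 0.09375
  Sum = 37.81375 mcg/mL·hr
Tail: C_last/k_e = 0.36/0.341 = 1.056
AUC_0→∞ (transdermal patch) = 37.81375 + 1.056 = 38.86975 mcg/mL·hr
F = (AUC_ev/D_ev)/(AUC_iv/D_iv) = (38.86975/40)/(85.2/20) = 0.97174375/4.26 = 0.2281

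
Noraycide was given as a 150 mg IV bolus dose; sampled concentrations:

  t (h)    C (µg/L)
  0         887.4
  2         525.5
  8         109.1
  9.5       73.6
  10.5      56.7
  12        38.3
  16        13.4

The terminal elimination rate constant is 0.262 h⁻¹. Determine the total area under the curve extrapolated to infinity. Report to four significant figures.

Trapezoidal AUC_0→16:
  [0→2]: (887.4+525.5)/2 × 2 = 1412.9
  [2→8]: (525.5+109.1)/2 × 6 = 1903.8
  [8→9.5]: (109.1+73.6)/2 × 1.5 = 137.025
  [9.5→10.5]: (73.6+56.7)/2 × 1 = 65.15
  [10.5→12]: (56.7+38.3)/2 × 1.5 = 71.25
  [12→16]: (38.3+13.4)/2 × 4 = 103.4
  Sum = 3693.525 µg/L·h
Extrapolated tail: C_last / k_e = 13.4 / 0.262 = 51.145
AUC_0→∞ = 3693.525 + 51.145 = 3744.67 µg/L·h

AUC = 3745 µg/L·h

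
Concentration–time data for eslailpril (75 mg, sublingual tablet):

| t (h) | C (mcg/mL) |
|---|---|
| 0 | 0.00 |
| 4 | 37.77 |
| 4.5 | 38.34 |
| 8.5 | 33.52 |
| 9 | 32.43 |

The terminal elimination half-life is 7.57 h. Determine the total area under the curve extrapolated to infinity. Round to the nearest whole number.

Trapezoidal AUC_0→9:
  [0→4]: (0.00+37.77)/2 × 4 = 75.54
  [4→4.5]: (37.77+38.34)/2 × 0.5 = 19.0275
  [4.5→8.5]: (38.34+33.52)/2 × 4 = 143.72
  [8.5→9]: (33.52+32.43)/2 × 0.5 = 16.4875
  Sum = 254.775 mcg/mL·h
k_e = ln2 / t½ = 0.693147 / 7.57 = 0.0916 h^-1
Extrapolated tail: C_last / k_e = 32.43 / 0.0916 = 354.039
AUC_0→∞ = 254.775 + 354.039 = 608.814 mcg/mL·h

AUC = 609 mcg/mL·h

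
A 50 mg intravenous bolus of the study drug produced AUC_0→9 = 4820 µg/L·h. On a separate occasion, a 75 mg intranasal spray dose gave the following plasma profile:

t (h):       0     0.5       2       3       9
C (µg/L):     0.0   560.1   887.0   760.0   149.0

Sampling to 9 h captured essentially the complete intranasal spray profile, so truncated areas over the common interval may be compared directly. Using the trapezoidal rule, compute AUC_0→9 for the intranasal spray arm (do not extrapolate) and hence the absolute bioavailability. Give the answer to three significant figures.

Trapezoidal AUC_0→9 (intranasal spray):
  [0→0.5]: (0.0+560.1)/2 × 0.5 = 140.025
  [0.5→2]: (560.1+887.0)/2 × 1.5 = 1085.325
  [2→3]: (887.0+760.0)/2 × 1 = 823.5
  [3→9]: (760.0+149.0)/2 × 6 = 2727.0
  Sum = 4775.85 µg/L·h
F = (AUC_ev/D_ev)/(AUC_iv/D_iv) = (4775.85/75)/(4820/50) = 63.678/96.4 = 0.6606

F = 0.661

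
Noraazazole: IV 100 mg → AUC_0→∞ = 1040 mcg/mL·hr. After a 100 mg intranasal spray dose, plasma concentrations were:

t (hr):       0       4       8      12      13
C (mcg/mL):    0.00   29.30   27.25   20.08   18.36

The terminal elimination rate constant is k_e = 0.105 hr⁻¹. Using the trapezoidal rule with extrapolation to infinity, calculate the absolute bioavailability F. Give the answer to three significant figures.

F = 0.443

Trapezoidal AUC_0→13 (intranasal spray):
  [0→4]: (0.00+29.30)/2 × 4 = 58.6
  [4→8]: (29.30+27.25)/2 × 4 = 113.1
  [8→12]: (27.25+20.08)/2 × 4 = 94.66
  [12→13]: (20.08+18.36)/2 × 1 = 19.22
  Sum = 285.58 mcg/mL·hr
Tail: C_last/k_e = 18.36/0.105 = 174.857
AUC_0→∞ (intranasal spray) = 285.58 + 174.857 = 460.437 mcg/mL·hr
F = (AUC_ev/D_ev)/(AUC_iv/D_iv) = (460.437/100)/(1040/100) = 4.60437/10.4 = 0.4427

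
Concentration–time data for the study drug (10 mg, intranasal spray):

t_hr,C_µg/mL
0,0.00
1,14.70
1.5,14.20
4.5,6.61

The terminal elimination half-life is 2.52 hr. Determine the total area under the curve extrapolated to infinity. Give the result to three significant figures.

Trapezoidal AUC_0→4.5:
  [0→1]: (0.00+14.70)/2 × 1 = 7.35
  [1→1.5]: (14.70+14.20)/2 × 0.5 = 7.225
  [1.5→4.5]: (14.20+6.61)/2 × 3 = 31.215
  Sum = 45.79 µg/mL·hr
k_e = ln2 / t½ = 0.693147 / 2.52 = 0.2751 hr^-1
Extrapolated tail: C_last / k_e = 6.61 / 0.2751 = 24.028
AUC_0→∞ = 45.79 + 24.028 = 69.818 µg/mL·hr

AUC = 69.8 µg/mL·hr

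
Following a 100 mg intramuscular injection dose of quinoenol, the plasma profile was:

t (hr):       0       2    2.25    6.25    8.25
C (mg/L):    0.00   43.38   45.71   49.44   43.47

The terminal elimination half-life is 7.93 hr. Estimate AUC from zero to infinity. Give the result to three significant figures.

AUC = 835 mg/L·hr

Trapezoidal AUC_0→8.25:
  [0→2]: (0.00+43.38)/2 × 2 = 43.38
  [2→2.25]: (43.38+45.71)/2 × 0.25 = 11.13625
  [2.25→6.25]: (45.71+49.44)/2 × 4 = 190.3
  [6.25→8.25]: (49.44+43.47)/2 × 2 = 92.91
  Sum = 337.72625 mg/L·hr
k_e = ln2 / t½ = 0.693147 / 7.93 = 0.0874 hr^-1
Extrapolated tail: C_last / k_e = 43.47 / 0.0874 = 497.368
AUC_0→∞ = 337.72625 + 497.368 = 835.09425 mg/L·hr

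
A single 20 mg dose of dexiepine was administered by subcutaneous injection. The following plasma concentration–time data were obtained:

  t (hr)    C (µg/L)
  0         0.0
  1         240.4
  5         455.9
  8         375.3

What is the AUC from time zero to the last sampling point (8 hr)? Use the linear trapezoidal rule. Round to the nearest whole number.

AUC = 2760 µg/L·hr

Trapezoidal AUC_0→8:
  [0→1]: (0.0+240.4)/2 × 1 = 120.2
  [1→5]: (240.4+455.9)/2 × 4 = 1392.6
  [5→8]: (455.9+375.3)/2 × 3 = 1246.8
  Sum = 2759.6 µg/L·hr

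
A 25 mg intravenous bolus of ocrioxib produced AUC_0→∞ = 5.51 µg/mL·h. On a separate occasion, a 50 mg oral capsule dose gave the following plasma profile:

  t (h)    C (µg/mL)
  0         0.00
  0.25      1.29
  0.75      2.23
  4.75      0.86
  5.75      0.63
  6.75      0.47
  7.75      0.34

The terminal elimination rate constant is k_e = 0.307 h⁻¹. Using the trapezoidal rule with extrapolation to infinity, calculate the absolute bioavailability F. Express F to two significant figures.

F = 0.91

Trapezoidal AUC_0→7.75 (oral capsule):
  [0→0.25]: (0.00+1.29)/2 × 0.25 = 0.16125
  [0.25→0.75]: (1.29+2.23)/2 × 0.5 = 0.88
  [0.75→4.75]: (2.23+0.86)/2 × 4 = 6.18
  [4.75→5.75]: (0.86+0.63)/2 × 1 = 0.745
  [5.75→6.75]: (0.63+0.47)/2 × 1 = 0.55
  [6.75→7.75]: (0.47+0.34)/2 × 1 = 0.405
  Sum = 8.92125 µg/mL·h
Tail: C_last/k_e = 0.34/0.307 = 1.107
AUC_0→∞ (oral capsule) = 8.92125 + 1.107 = 10.02825 µg/mL·h
F = (AUC_ev/D_ev)/(AUC_iv/D_iv) = (10.02825/50)/(5.51/25) = 0.200565/0.2204 = 0.9100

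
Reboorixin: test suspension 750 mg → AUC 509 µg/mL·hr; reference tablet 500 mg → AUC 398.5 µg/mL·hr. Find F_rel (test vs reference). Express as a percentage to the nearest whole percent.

F_rel = (AUC_test/D_test) / (AUC_ref/D_ref)
      = (509/750) / (398.5/500)
      = 0.678667 / 0.797 = 0.8515 = 85.15%

F_rel = 85%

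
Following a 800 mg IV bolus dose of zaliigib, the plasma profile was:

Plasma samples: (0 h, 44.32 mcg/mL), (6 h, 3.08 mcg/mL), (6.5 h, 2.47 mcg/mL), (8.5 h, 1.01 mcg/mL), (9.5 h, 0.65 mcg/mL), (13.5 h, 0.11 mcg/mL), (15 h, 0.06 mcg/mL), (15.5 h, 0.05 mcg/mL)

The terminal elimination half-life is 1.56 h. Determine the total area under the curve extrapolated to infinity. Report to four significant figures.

Trapezoidal AUC_0→15.5:
  [0→6]: (44.32+3.08)/2 × 6 = 142.2
  [6→6.5]: (3.08+2.47)/2 × 0.5 = 1.3875
  [6.5→8.5]: (2.47+1.01)/2 × 2 = 3.48
  [8.5→9.5]: (1.01+0.65)/2 × 1 = 0.83
  [9.5→13.5]: (0.65+0.11)/2 × 4 = 1.52
  [13.5→15]: (0.11+0.06)/2 × 1.5 = 0.1275
  [15→15.5]: (0.06+0.05)/2 × 0.5 = 0.0275
  Sum = 149.5725 mcg/mL·h
k_e = ln2 / t½ = 0.693147 / 1.56 = 0.4443 h^-1
Extrapolated tail: C_last / k_e = 0.05 / 0.4443 = 0.113
AUC_0→∞ = 149.5725 + 0.113 = 149.6855 mcg/mL·h

AUC = 149.7 mcg/mL·h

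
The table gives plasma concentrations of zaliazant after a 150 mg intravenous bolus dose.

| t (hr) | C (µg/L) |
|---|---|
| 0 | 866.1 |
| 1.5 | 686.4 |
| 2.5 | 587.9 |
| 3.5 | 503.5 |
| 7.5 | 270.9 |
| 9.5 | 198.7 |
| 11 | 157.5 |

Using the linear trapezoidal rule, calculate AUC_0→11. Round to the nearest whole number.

Trapezoidal AUC_0→11:
  [0→1.5]: (866.1+686.4)/2 × 1.5 = 1164.375
  [1.5→2.5]: (686.4+587.9)/2 × 1 = 637.15
  [2.5→3.5]: (587.9+503.5)/2 × 1 = 545.7
  [3.5→7.5]: (503.5+270.9)/2 × 4 = 1548.8
  [7.5→9.5]: (270.9+198.7)/2 × 2 = 469.6
  [9.5→11]: (198.7+157.5)/2 × 1.5 = 267.15
  Sum = 4632.775 µg/L·hr

AUC = 4633 µg/L·hr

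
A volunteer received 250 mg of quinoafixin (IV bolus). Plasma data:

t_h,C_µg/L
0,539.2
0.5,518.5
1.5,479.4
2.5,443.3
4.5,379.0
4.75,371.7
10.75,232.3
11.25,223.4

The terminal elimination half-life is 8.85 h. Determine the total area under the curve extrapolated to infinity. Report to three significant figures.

Trapezoidal AUC_0→11.25:
  [0→0.5]: (539.2+518.5)/2 × 0.5 = 264.425
  [0.5→1.5]: (518.5+479.4)/2 × 1 = 498.95
  [1.5→2.5]: (479.4+443.3)/2 × 1 = 461.35
  [2.5→4.5]: (443.3+379.0)/2 × 2 = 822.3
  [4.5→4.75]: (379.0+371.7)/2 × 0.25 = 93.8375
  [4.75→10.75]: (371.7+232.3)/2 × 6 = 1812.0
  [10.75→11.25]: (232.3+223.4)/2 × 0.5 = 113.925
  Sum = 4066.7875 µg/L·h
k_e = ln2 / t½ = 0.693147 / 8.85 = 0.0783 h^-1
Extrapolated tail: C_last / k_e = 223.4 / 0.0783 = 2853.129
AUC_0→∞ = 4066.7875 + 2853.129 = 6919.9165 µg/L·h

AUC = 6920 µg/L·h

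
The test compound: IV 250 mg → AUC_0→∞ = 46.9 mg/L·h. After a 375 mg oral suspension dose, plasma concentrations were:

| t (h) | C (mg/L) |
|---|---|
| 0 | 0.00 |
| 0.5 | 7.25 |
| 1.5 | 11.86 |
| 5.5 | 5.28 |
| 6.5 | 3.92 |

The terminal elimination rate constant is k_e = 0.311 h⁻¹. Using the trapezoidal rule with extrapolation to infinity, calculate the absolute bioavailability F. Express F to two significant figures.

Trapezoidal AUC_0→6.5 (oral suspension):
  [0→0.5]: (0.00+7.25)/2 × 0.5 = 1.8125
  [0.5→1.5]: (7.25+11.86)/2 × 1 = 9.555
  [1.5→5.5]: (11.86+5.28)/2 × 4 = 34.28
  [5.5→6.5]: (5.28+3.92)/2 × 1 = 4.6
  Sum = 50.2475 mg/L·h
Tail: C_last/k_e = 3.92/0.311 = 12.605
AUC_0→∞ (oral suspension) = 50.2475 + 12.605 = 62.8525 mg/L·h
F = (AUC_ev/D_ev)/(AUC_iv/D_iv) = (62.8525/375)/(46.9/250) = 0.167607/0.1876 = 0.8934

F = 0.89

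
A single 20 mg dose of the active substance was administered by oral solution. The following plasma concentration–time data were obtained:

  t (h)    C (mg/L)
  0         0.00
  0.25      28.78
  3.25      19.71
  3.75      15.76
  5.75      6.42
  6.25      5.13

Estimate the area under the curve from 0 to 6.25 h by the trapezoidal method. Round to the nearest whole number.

Trapezoidal AUC_0→6.25:
  [0→0.25]: (0.00+28.78)/2 × 0.25 = 3.5975
  [0.25→3.25]: (28.78+19.71)/2 × 3 = 72.735
  [3.25→3.75]: (19.71+15.76)/2 × 0.5 = 8.8675
  [3.75→5.75]: (15.76+6.42)/2 × 2 = 22.18
  [5.75→6.25]: (6.42+5.13)/2 × 0.5 = 2.8875
  Sum = 110.2675 mg/L·h

AUC = 110 mg/L·h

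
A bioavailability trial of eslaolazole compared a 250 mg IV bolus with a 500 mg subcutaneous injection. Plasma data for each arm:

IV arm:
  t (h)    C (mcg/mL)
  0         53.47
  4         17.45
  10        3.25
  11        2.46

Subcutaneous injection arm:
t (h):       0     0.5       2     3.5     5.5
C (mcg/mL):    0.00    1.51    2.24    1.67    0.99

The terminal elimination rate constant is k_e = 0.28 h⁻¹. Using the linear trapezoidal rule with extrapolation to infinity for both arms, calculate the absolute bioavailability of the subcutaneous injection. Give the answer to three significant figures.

F = 0.0286

Trapezoidal AUC_0→11 (IV):
  [0→4]: (53.47+17.45)/2 × 4 = 141.84
  [4→10]: (17.45+3.25)/2 × 6 = 62.1
  [10→11]: (3.25+2.46)/2 × 1 = 2.855
  Sum = 206.795 mcg/mL·h
IV tail: 2.46/0.28 = 8.786; AUC_iv,0→∞ = 206.795 + 8.786 = 215.581 mcg/mL·h
Trapezoidal AUC_0→5.5 (subcutaneous injection):
  [0→0.5]: (0.00+1.51)/2 × 0.5 = 0.3775
  [0.5→2]: (1.51+2.24)/2 × 1.5 = 2.8125
  [2→3.5]: (2.24+1.67)/2 × 1.5 = 2.9325
  [3.5→5.5]: (1.67+0.99)/2 × 2 = 2.66
  Sum = 8.7825 mcg/mL·h
subcutaneous injection tail: 0.99/0.28 = 3.536; AUC_ev,0→∞ = 8.7825 + 3.536 = 12.3185 mcg/mL·h
F = (AUC_ev/D_ev)/(AUC_iv/D_iv) = (12.3185/500)/(215.581/250) = 0.024637/0.862324 = 0.0286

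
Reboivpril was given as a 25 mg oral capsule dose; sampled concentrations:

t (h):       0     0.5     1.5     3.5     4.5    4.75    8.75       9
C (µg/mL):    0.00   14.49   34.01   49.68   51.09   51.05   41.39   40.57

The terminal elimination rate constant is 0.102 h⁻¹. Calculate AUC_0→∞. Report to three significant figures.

Trapezoidal AUC_0→9:
  [0→0.5]: (0.00+14.49)/2 × 0.5 = 3.6225
  [0.5→1.5]: (14.49+34.01)/2 × 1 = 24.25
  [1.5→3.5]: (34.01+49.68)/2 × 2 = 83.69
  [3.5→4.5]: (49.68+51.09)/2 × 1 = 50.385
  [4.5→4.75]: (51.09+51.05)/2 × 0.25 = 12.7675
  [4.75→8.75]: (51.05+41.39)/2 × 4 = 184.88
  [8.75→9]: (41.39+40.57)/2 × 0.25 = 10.245
  Sum = 369.84 µg/mL·h
Extrapolated tail: C_last / k_e = 40.57 / 0.102 = 397.745
AUC_0→∞ = 369.84 + 397.745 = 767.585 µg/mL·h

AUC = 768 µg/mL·h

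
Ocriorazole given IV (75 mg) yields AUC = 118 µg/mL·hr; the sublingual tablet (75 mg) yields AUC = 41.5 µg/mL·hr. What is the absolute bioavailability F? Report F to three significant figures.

F = (AUC_ev / D_ev) / (AUC_iv / D_iv)
  = (41.5/75) / (118/75)
  = 0.553333 / 1.57333 = 0.3517

F = 0.352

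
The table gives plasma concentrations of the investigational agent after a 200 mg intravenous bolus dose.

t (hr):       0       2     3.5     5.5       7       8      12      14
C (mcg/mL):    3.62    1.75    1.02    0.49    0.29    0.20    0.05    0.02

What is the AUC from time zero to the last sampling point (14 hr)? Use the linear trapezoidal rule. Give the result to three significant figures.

AUC = 10.4 mcg/mL·hr

Trapezoidal AUC_0→14:
  [0→2]: (3.62+1.75)/2 × 2 = 5.37
  [2→3.5]: (1.75+1.02)/2 × 1.5 = 2.0775
  [3.5→5.5]: (1.02+0.49)/2 × 2 = 1.51
  [5.5→7]: (0.49+0.29)/2 × 1.5 = 0.585
  [7→8]: (0.29+0.20)/2 × 1 = 0.245
  [8→12]: (0.20+0.05)/2 × 4 = 0.5
  [12→14]: (0.05+0.02)/2 × 2 = 0.07
  Sum = 10.3575 mcg/mL·hr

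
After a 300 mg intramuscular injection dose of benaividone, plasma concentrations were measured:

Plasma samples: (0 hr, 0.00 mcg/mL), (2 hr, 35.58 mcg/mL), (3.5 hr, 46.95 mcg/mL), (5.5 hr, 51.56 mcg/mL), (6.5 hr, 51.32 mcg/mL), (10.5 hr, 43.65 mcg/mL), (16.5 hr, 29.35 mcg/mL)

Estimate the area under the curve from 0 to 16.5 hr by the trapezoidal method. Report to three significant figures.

Trapezoidal AUC_0→16.5:
  [0→2]: (0.00+35.58)/2 × 2 = 35.58
  [2→3.5]: (35.58+46.95)/2 × 1.5 = 61.8975
  [3.5→5.5]: (46.95+51.56)/2 × 2 = 98.51
  [5.5→6.5]: (51.56+51.32)/2 × 1 = 51.44
  [6.5→10.5]: (51.32+43.65)/2 × 4 = 189.94
  [10.5→16.5]: (43.65+29.35)/2 × 6 = 219.0
  Sum = 656.3675 mcg/mL·hr

AUC = 656 mcg/mL·hr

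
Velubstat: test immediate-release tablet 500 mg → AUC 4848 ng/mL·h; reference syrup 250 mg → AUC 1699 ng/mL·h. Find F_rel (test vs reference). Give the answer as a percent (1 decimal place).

F_rel = (AUC_test/D_test) / (AUC_ref/D_ref)
      = (4848/500) / (1699/250)
      = 9.696 / 6.796 = 1.4267 = 142.67%

F_rel = 142.7%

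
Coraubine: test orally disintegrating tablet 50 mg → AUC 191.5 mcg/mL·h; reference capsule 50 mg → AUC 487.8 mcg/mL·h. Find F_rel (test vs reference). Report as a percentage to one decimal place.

F_rel = 39.3%

F_rel = (AUC_test/D_test) / (AUC_ref/D_ref)
      = (191.5/50) / (487.8/50)
      = 3.83 / 9.756 = 0.3926 = 39.26%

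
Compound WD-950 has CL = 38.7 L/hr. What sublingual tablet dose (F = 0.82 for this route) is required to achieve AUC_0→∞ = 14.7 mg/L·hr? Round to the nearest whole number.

Dose = 694 mg

Dose = CL × AUC_0→∞ / F
     = 38.7 × 14.7 / 0.82 = 693.768 mg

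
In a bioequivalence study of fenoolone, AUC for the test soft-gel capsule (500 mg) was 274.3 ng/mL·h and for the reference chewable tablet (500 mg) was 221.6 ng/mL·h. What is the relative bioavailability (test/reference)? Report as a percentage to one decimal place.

F_rel = 123.8%

F_rel = (AUC_test/D_test) / (AUC_ref/D_ref)
      = (274.3/500) / (221.6/500)
      = 0.5486 / 0.4432 = 1.2378 = 123.78%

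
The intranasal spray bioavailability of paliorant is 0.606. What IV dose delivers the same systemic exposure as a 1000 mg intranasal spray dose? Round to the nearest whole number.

D_iv = 606 mg

Systemic exposure from an extravascular dose = F × D_ev, so the equivalent IV dose is F × D_ev.
D_iv = F × D_ev = 0.606 × 1000 = 606 mg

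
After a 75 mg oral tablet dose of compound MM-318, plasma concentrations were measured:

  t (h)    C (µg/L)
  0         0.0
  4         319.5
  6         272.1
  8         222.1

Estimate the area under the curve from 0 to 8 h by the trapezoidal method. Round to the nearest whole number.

Trapezoidal AUC_0→8:
  [0→4]: (0.0+319.5)/2 × 4 = 639.0
  [4→6]: (319.5+272.1)/2 × 2 = 591.6
  [6→8]: (272.1+222.1)/2 × 2 = 494.2
  Sum = 1724.8 µg/L·h

AUC = 1725 µg/L·h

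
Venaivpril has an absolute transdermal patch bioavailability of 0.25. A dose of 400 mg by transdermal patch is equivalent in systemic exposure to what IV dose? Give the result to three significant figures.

D_iv = 100 mg

Systemic exposure from an extravascular dose = F × D_ev, so the equivalent IV dose is F × D_ev.
D_iv = F × D_ev = 0.25 × 400 = 100 mg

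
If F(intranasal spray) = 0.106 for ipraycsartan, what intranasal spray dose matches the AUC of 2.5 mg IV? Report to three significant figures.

D_intranasal = 23.6 mg

For equal systemic exposure: F × D_ev = D_iv
D_ev = D_iv / F = 2.5 / 0.106 = 23.5849 mg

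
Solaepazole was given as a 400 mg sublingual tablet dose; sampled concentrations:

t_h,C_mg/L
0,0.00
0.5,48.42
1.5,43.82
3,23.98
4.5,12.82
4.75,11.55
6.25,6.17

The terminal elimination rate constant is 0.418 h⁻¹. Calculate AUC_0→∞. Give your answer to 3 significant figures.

Trapezoidal AUC_0→6.25:
  [0→0.5]: (0.00+48.42)/2 × 0.5 = 12.105
  [0.5→1.5]: (48.42+43.82)/2 × 1 = 46.12
  [1.5→3]: (43.82+23.98)/2 × 1.5 = 50.85
  [3→4.5]: (23.98+12.82)/2 × 1.5 = 27.6
  [4.5→4.75]: (12.82+11.55)/2 × 0.25 = 3.04625
  [4.75→6.25]: (11.55+6.17)/2 × 1.5 = 13.29
  Sum = 153.01125 mg/L·h
Extrapolated tail: C_last / k_e = 6.17 / 0.418 = 14.761
AUC_0→∞ = 153.01125 + 14.761 = 167.77225 mg/L·h

AUC = 168 mg/L·h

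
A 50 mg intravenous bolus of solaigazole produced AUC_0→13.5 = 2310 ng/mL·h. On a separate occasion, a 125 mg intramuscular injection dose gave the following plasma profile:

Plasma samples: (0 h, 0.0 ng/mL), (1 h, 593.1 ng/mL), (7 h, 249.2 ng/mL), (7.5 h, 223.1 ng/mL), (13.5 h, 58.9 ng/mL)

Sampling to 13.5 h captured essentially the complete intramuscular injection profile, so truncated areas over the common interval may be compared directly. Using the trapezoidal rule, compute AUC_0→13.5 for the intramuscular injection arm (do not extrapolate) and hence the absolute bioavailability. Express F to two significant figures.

F = 0.66

Trapezoidal AUC_0→13.5 (intramuscular injection):
  [0→1]: (0.0+593.1)/2 × 1 = 296.55
  [1→7]: (593.1+249.2)/2 × 6 = 2526.9
  [7→7.5]: (249.2+223.1)/2 × 0.5 = 118.075
  [7.5→13.5]: (223.1+58.9)/2 × 6 = 846.0
  Sum = 3787.525 ng/mL·h
F = (AUC_ev/D_ev)/(AUC_iv/D_iv) = (3787.525/125)/(2310/50) = 30.3002/46.2 = 0.6558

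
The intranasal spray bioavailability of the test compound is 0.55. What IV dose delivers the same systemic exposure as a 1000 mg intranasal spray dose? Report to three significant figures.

Systemic exposure from an extravascular dose = F × D_ev, so the equivalent IV dose is F × D_ev.
D_iv = F × D_ev = 0.55 × 1000 = 550 mg

D_iv = 550 mg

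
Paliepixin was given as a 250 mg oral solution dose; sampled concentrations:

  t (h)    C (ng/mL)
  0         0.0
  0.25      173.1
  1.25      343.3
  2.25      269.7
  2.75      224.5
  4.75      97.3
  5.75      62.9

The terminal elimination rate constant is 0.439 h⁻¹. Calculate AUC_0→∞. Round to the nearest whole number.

AUC = 1255 ng/mL·h

Trapezoidal AUC_0→5.75:
  [0→0.25]: (0.0+173.1)/2 × 0.25 = 21.6375
  [0.25→1.25]: (173.1+343.3)/2 × 1 = 258.2
  [1.25→2.25]: (343.3+269.7)/2 × 1 = 306.5
  [2.25→2.75]: (269.7+224.5)/2 × 0.5 = 123.55
  [2.75→4.75]: (224.5+97.3)/2 × 2 = 321.8
  [4.75→5.75]: (97.3+62.9)/2 × 1 = 80.1
  Sum = 1111.7875 ng/mL·h
Extrapolated tail: C_last / k_e = 62.9 / 0.439 = 143.280
AUC_0→∞ = 1111.7875 + 143.280 = 1255.0675 ng/mL·h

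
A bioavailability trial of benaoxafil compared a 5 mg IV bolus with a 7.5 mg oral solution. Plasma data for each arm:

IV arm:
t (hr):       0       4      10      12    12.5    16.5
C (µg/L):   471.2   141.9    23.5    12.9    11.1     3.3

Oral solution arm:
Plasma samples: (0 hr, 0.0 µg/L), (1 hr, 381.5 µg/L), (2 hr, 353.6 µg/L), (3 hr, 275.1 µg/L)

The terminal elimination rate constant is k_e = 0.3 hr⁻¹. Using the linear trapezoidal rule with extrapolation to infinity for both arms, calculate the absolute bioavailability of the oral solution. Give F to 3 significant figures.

F = 0.661

Trapezoidal AUC_0→16.5 (IV):
  [0→4]: (471.2+141.9)/2 × 4 = 1226.2
  [4→10]: (141.9+23.5)/2 × 6 = 496.2
  [10→12]: (23.5+12.9)/2 × 2 = 36.4
  [12→12.5]: (12.9+11.1)/2 × 0.5 = 6.0
  [12.5→16.5]: (11.1+3.3)/2 × 4 = 28.8
  Sum = 1793.6 µg/L·hr
IV tail: 3.3/0.3 = 11.000; AUC_iv,0→∞ = 1793.6 + 11.000 = 1804.6 µg/L·hr
Trapezoidal AUC_0→3 (oral solution):
  [0→1]: (0.0+381.5)/2 × 1 = 190.75
  [1→2]: (381.5+353.6)/2 × 1 = 367.55
  [2→3]: (353.6+275.1)/2 × 1 = 314.35
  Sum = 872.65 µg/L·hr
oral solution tail: 275.1/0.3 = 917.000; AUC_ev,0→∞ = 872.65 + 917.000 = 1789.65 µg/L·hr
F = (AUC_ev/D_ev)/(AUC_iv/D_iv) = (1789.65/7.5)/(1804.6/5) = 238.62/360.92 = 0.6611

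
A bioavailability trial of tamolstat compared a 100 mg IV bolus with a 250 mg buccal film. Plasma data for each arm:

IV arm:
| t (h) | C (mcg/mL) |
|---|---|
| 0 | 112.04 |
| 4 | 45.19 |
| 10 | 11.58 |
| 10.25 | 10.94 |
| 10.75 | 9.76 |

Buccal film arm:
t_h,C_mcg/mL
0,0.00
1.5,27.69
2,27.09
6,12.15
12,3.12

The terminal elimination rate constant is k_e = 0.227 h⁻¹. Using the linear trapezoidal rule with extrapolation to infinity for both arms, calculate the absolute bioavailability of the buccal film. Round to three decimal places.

F = 0.129

Trapezoidal AUC_0→10.75 (IV):
  [0→4]: (112.04+45.19)/2 × 4 = 314.46
  [4→10]: (45.19+11.58)/2 × 6 = 170.31
  [10→10.25]: (11.58+10.94)/2 × 0.25 = 2.815
  [10.25→10.75]: (10.94+9.76)/2 × 0.5 = 5.175
  Sum = 492.76 mcg/mL·h
IV tail: 9.76/0.227 = 42.996; AUC_iv,0→∞ = 492.76 + 42.996 = 535.756 mcg/mL·h
Trapezoidal AUC_0→12 (buccal film):
  [0→1.5]: (0.00+27.69)/2 × 1.5 = 20.7675
  [1.5→2]: (27.69+27.09)/2 × 0.5 = 13.695
  [2→6]: (27.09+12.15)/2 × 4 = 78.48
  [6→12]: (12.15+3.12)/2 × 6 = 45.81
  Sum = 158.7525 mcg/mL·h
buccal film tail: 3.12/0.227 = 13.744; AUC_ev,0→∞ = 158.7525 + 13.744 = 172.4965 mcg/mL·h
F = (AUC_ev/D_ev)/(AUC_iv/D_iv) = (172.4965/250)/(535.756/100) = 0.689986/5.35756 = 0.1288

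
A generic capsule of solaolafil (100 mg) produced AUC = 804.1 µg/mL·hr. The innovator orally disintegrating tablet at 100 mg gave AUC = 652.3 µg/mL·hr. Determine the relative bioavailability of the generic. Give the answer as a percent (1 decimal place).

F_rel = (AUC_test/D_test) / (AUC_ref/D_ref)
      = (804.1/100) / (652.3/100)
      = 8.041 / 6.523 = 1.2327 = 123.27%

F_rel = 123.3%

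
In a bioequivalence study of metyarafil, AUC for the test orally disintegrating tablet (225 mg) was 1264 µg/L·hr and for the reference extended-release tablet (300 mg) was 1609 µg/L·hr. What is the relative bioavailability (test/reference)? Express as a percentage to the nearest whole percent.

F_rel = 105%

F_rel = (AUC_test/D_test) / (AUC_ref/D_ref)
      = (1264/225) / (1609/300)
      = 5.61778 / 5.36333 = 1.0474 = 104.74%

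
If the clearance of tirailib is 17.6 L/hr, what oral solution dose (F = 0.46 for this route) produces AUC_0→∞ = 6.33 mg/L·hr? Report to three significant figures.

Dose = CL × AUC_0→∞ / F
     = 17.6 × 6.33 / 0.46 = 242.191 mg

Dose = 242 mg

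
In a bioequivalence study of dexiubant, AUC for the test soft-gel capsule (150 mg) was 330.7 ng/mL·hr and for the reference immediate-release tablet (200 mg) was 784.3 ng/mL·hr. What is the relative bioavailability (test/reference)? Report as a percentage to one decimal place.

F_rel = 56.2%

F_rel = (AUC_test/D_test) / (AUC_ref/D_ref)
      = (330.7/150) / (784.3/200)
      = 2.20467 / 3.9215 = 0.5622 = 56.22%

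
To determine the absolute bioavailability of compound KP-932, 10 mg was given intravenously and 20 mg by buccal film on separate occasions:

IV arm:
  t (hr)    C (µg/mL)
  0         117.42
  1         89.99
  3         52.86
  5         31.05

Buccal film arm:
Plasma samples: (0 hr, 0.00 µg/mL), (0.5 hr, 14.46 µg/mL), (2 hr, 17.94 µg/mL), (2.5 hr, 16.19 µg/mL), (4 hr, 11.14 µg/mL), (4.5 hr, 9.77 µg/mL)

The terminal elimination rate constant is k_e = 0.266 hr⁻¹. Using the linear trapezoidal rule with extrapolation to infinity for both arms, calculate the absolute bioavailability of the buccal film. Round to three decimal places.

Trapezoidal AUC_0→5 (IV):
  [0→1]: (117.42+89.99)/2 × 1 = 103.705
  [1→3]: (89.99+52.86)/2 × 2 = 142.85
  [3→5]: (52.86+31.05)/2 × 2 = 83.91
  Sum = 330.465 µg/mL·hr
IV tail: 31.05/0.266 = 116.729; AUC_iv,0→∞ = 330.465 + 116.729 = 447.194 µg/mL·hr
Trapezoidal AUC_0→4.5 (buccal film):
  [0→0.5]: (0.00+14.46)/2 × 0.5 = 3.615
  [0.5→2]: (14.46+17.94)/2 × 1.5 = 24.3
  [2→2.5]: (17.94+16.19)/2 × 0.5 = 8.5325
  [2.5→4]: (16.19+11.14)/2 × 1.5 = 20.4975
  [4→4.5]: (11.14+9.77)/2 × 0.5 = 5.2275
  Sum = 62.1725 µg/mL·hr
buccal film tail: 9.77/0.266 = 36.729; AUC_ev,0→∞ = 62.1725 + 36.729 = 98.9015 µg/mL·hr
F = (AUC_ev/D_ev)/(AUC_iv/D_iv) = (98.9015/20)/(447.194/10) = 4.945075/44.7194 = 0.1106

F = 0.111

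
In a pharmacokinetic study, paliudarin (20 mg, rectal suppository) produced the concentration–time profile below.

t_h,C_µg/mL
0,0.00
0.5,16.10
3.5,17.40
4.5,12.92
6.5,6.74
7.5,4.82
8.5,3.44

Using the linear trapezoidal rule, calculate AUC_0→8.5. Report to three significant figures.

Trapezoidal AUC_0→8.5:
  [0→0.5]: (0.00+16.10)/2 × 0.5 = 4.025
  [0.5→3.5]: (16.10+17.40)/2 × 3 = 50.25
  [3.5→4.5]: (17.40+12.92)/2 × 1 = 15.16
  [4.5→6.5]: (12.92+6.74)/2 × 2 = 19.66
  [6.5→7.5]: (6.74+4.82)/2 × 1 = 5.78
  [7.5→8.5]: (4.82+3.44)/2 × 1 = 4.13
  Sum = 99.005 µg/mL·h

AUC = 99.0 µg/mL·h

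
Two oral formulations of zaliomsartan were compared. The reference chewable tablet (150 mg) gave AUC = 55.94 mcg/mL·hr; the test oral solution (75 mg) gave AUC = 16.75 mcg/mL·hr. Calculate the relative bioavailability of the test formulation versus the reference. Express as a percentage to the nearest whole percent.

F_rel = (AUC_test/D_test) / (AUC_ref/D_ref)
      = (16.75/75) / (55.94/150)
      = 0.223333 / 0.372933 = 0.5989 = 59.89%

F_rel = 60%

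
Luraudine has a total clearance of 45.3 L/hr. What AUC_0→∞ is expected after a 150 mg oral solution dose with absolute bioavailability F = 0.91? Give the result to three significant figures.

AUC = 3.01 mg/L·hr

AUC_0→∞ = F × Dose / CL
        = 0.91 × 150 / 45.3 = 3.01325 mg/L·hr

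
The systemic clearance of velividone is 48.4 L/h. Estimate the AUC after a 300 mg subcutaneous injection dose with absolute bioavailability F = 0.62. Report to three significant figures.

AUC = 3.84 mg/L·h

AUC_0→∞ = F × Dose / CL
        = 0.62 × 300 / 48.4 = 3.84298 mg/L·h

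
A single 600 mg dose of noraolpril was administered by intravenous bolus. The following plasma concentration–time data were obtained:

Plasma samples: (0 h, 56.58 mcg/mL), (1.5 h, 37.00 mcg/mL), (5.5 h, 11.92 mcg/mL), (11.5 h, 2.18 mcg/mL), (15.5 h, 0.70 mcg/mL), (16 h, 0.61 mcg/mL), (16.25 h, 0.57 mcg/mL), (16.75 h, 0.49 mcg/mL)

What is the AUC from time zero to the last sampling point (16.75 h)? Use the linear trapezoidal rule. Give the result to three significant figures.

Trapezoidal AUC_0→16.75:
  [0→1.5]: (56.58+37.00)/2 × 1.5 = 70.185
  [1.5→5.5]: (37.00+11.92)/2 × 4 = 97.84
  [5.5→11.5]: (11.92+2.18)/2 × 6 = 42.3
  [11.5→15.5]: (2.18+0.70)/2 × 4 = 5.76
  [15.5→16]: (0.70+0.61)/2 × 0.5 = 0.3275
  [16→16.25]: (0.61+0.57)/2 × 0.25 = 0.1475
  [16.25→16.75]: (0.57+0.49)/2 × 0.5 = 0.265
  Sum = 216.825 mcg/mL·h

AUC = 217 mcg/mL·h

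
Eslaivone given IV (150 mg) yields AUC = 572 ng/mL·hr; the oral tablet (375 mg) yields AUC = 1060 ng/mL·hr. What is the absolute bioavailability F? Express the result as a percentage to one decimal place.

F = 74.1%

F = (AUC_ev / D_ev) / (AUC_iv / D_iv)
  = (1060/375) / (572/150)
  = 2.82667 / 3.81333 = 0.7413
  = 74.13%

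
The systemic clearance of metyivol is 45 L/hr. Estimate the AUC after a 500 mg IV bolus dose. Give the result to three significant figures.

AUC = 11.1 mg/L·hr

AUC_0→∞ = Dose_iv / CL
        = 500 / 45 = 11.1111 mg/L·hr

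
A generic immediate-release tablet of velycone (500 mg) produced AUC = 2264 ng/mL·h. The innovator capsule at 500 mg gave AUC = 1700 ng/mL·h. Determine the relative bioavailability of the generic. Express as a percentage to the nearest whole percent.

F_rel = (AUC_test/D_test) / (AUC_ref/D_ref)
      = (2264/500) / (1700/500)
      = 4.528 / 3.4 = 1.3318 = 133.18%

F_rel = 133%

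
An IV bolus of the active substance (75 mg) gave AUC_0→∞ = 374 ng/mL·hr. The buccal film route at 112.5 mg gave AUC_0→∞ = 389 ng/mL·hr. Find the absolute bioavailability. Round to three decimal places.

F = 0.693

F = (AUC_ev / D_ev) / (AUC_iv / D_iv)
  = (389/112.5) / (374/75)
  = 3.45778 / 4.98667 = 0.6934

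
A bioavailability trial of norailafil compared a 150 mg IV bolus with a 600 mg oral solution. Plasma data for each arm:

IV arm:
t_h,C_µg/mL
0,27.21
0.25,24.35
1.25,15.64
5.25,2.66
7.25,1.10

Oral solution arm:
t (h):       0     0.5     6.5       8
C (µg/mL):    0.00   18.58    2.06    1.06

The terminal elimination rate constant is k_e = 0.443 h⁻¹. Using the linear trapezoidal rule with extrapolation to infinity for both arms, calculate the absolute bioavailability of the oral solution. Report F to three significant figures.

Trapezoidal AUC_0→7.25 (IV):
  [0→0.25]: (27.21+24.35)/2 × 0.25 = 6.445
  [0.25→1.25]: (24.35+15.64)/2 × 1 = 19.995
  [1.25→5.25]: (15.64+2.66)/2 × 4 = 36.6
  [5.25→7.25]: (2.66+1.10)/2 × 2 = 3.76
  Sum = 66.8 µg/mL·h
IV tail: 1.10/0.443 = 2.483; AUC_iv,0→∞ = 66.8 + 2.483 = 69.283 µg/mL·h
Trapezoidal AUC_0→8 (oral solution):
  [0→0.5]: (0.00+18.58)/2 × 0.5 = 4.645
  [0.5→6.5]: (18.58+2.06)/2 × 6 = 61.92
  [6.5→8]: (2.06+1.06)/2 × 1.5 = 2.34
  Sum = 68.905 µg/mL·h
oral solution tail: 1.06/0.443 = 2.393; AUC_ev,0→∞ = 68.905 + 2.393 = 71.298 µg/mL·h
F = (AUC_ev/D_ev)/(AUC_iv/D_iv) = (71.298/600)/(69.283/150) = 0.11883/0.461887 = 0.2573

F = 0.257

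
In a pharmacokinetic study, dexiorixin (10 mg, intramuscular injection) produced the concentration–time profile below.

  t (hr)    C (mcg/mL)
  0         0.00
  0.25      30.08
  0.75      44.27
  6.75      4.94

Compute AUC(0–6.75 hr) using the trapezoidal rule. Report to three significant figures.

AUC = 170 mcg/mL·hr

Trapezoidal AUC_0→6.75:
  [0→0.25]: (0.00+30.08)/2 × 0.25 = 3.76
  [0.25→0.75]: (30.08+44.27)/2 × 0.5 = 18.5875
  [0.75→6.75]: (44.27+4.94)/2 × 6 = 147.63
  Sum = 169.9775 mcg/mL·hr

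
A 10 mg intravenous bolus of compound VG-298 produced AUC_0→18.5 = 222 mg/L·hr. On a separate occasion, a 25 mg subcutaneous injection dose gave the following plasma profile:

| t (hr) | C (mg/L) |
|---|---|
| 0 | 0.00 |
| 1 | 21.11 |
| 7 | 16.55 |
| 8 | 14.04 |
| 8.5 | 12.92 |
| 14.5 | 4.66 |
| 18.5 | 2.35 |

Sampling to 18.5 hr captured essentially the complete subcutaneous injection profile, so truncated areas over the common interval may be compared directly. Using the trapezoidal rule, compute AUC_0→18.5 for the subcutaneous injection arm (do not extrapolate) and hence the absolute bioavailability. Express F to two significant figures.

Trapezoidal AUC_0→18.5 (subcutaneous injection):
  [0→1]: (0.00+21.11)/2 × 1 = 10.555
  [1→7]: (21.11+16.55)/2 × 6 = 112.98
  [7→8]: (16.55+14.04)/2 × 1 = 15.295
  [8→8.5]: (14.04+12.92)/2 × 0.5 = 6.74
  [8.5→14.5]: (12.92+4.66)/2 × 6 = 52.74
  [14.5→18.5]: (4.66+2.35)/2 × 4 = 14.02
  Sum = 212.33 mg/L·hr
F = (AUC_ev/D_ev)/(AUC_iv/D_iv) = (212.33/25)/(222/10) = 8.4932/22.2 = 0.3826

F = 0.38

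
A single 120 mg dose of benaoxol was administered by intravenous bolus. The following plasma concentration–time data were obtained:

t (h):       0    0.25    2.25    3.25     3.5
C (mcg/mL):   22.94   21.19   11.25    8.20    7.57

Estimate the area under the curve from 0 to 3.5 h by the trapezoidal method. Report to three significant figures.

AUC = 49.7 mcg/mL·h

Trapezoidal AUC_0→3.5:
  [0→0.25]: (22.94+21.19)/2 × 0.25 = 5.51625
  [0.25→2.25]: (21.19+11.25)/2 × 2 = 32.44
  [2.25→3.25]: (11.25+8.20)/2 × 1 = 9.725
  [3.25→3.5]: (8.20+7.57)/2 × 0.25 = 1.97125
  Sum = 49.6525 mcg/mL·h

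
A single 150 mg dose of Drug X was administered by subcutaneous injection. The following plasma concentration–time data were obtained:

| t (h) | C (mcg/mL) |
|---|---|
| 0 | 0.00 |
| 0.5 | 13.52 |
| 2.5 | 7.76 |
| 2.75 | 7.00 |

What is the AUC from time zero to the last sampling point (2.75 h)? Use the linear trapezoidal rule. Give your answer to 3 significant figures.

Trapezoidal AUC_0→2.75:
  [0→0.5]: (0.00+13.52)/2 × 0.5 = 3.38
  [0.5→2.5]: (13.52+7.76)/2 × 2 = 21.28
  [2.5→2.75]: (7.76+7.00)/2 × 0.25 = 1.845
  Sum = 26.505 mcg/mL·h

AUC = 26.5 mcg/mL·h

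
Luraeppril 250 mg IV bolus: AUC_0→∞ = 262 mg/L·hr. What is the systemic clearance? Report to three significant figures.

CL = 0.954 L/hr

CL = Dose_iv / AUC_0→∞
   = 250 / 262 = 0.954198 L/hr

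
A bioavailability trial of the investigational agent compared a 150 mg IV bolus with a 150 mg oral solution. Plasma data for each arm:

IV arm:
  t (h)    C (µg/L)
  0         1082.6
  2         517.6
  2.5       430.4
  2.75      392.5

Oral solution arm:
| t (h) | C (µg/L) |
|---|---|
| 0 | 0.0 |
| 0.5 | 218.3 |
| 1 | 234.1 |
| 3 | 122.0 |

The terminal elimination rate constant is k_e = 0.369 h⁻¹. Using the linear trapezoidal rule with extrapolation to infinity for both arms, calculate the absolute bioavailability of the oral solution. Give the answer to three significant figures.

Trapezoidal AUC_0→2.75 (IV):
  [0→2]: (1082.6+517.6)/2 × 2 = 1600.2
  [2→2.5]: (517.6+430.4)/2 × 0.5 = 237.0
  [2.5→2.75]: (430.4+392.5)/2 × 0.25 = 102.8625
  Sum = 1940.0625 µg/L·h
IV tail: 392.5/0.369 = 1063.686; AUC_iv,0→∞ = 1940.0625 + 1063.686 = 3003.7485 µg/L·h
Trapezoidal AUC_0→3 (oral solution):
  [0→0.5]: (0.0+218.3)/2 × 0.5 = 54.575
  [0.5→1]: (218.3+234.1)/2 × 0.5 = 113.1
  [1→3]: (234.1+122.0)/2 × 2 = 356.1
  Sum = 523.775 µg/L·h
oral solution tail: 122.0/0.369 = 330.623; AUC_ev,0→∞ = 523.775 + 330.623 = 854.398 µg/L·h
F = (AUC_ev/D_ev)/(AUC_iv/D_iv) = (854.398/150)/(3003.7485/150) = 5.69599/20.02499 = 0.2844

F = 0.284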